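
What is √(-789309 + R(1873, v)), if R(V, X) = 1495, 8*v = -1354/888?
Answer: 17*I*√2726 ≈ 887.59*I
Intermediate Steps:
v = -677/3552 (v = (-1354/888)/8 = (-1354*1/888)/8 = (⅛)*(-677/444) = -677/3552 ≈ -0.19060)
√(-789309 + R(1873, v)) = √(-789309 + 1495) = √(-787814) = 17*I*√2726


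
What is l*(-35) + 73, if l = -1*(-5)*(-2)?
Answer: 423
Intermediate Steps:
l = -10 (l = 5*(-2) = -10)
l*(-35) + 73 = -10*(-35) + 73 = 350 + 73 = 423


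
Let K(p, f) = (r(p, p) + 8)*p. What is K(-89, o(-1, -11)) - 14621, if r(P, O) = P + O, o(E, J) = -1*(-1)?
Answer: 509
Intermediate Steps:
o(E, J) = 1
r(P, O) = O + P
K(p, f) = p*(8 + 2*p) (K(p, f) = ((p + p) + 8)*p = (2*p + 8)*p = (8 + 2*p)*p = p*(8 + 2*p))
K(-89, o(-1, -11)) - 14621 = 2*(-89)*(4 - 89) - 14621 = 2*(-89)*(-85) - 14621 = 15130 - 14621 = 509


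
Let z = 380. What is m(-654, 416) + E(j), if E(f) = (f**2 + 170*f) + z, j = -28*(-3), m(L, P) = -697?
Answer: 21019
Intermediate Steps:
j = 84
E(f) = 380 + f**2 + 170*f (E(f) = (f**2 + 170*f) + 380 = 380 + f**2 + 170*f)
m(-654, 416) + E(j) = -697 + (380 + 84**2 + 170*84) = -697 + (380 + 7056 + 14280) = -697 + 21716 = 21019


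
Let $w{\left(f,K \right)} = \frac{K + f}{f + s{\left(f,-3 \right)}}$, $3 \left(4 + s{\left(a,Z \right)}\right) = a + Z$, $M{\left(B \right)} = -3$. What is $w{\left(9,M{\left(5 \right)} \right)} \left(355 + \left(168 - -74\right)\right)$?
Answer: $\frac{3582}{7} \approx 511.71$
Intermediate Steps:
$s{\left(a,Z \right)} = -4 + \frac{Z}{3} + \frac{a}{3}$ ($s{\left(a,Z \right)} = -4 + \frac{a + Z}{3} = -4 + \frac{Z + a}{3} = -4 + \left(\frac{Z}{3} + \frac{a}{3}\right) = -4 + \frac{Z}{3} + \frac{a}{3}$)
$w{\left(f,K \right)} = \frac{K + f}{-5 + \frac{4 f}{3}}$ ($w{\left(f,K \right)} = \frac{K + f}{f + \left(-4 + \frac{1}{3} \left(-3\right) + \frac{f}{3}\right)} = \frac{K + f}{f - \left(5 - \frac{f}{3}\right)} = \frac{K + f}{f + \left(-5 + \frac{f}{3}\right)} = \frac{K + f}{-5 + \frac{4 f}{3}}$)
$w{\left(9,M{\left(5 \right)} \right)} \left(355 + \left(168 - -74\right)\right) = \frac{3 \left(-3 + 9\right)}{-15 + 4 \cdot 9} \left(355 + \left(168 - -74\right)\right) = 3 \frac{1}{-15 + 36} \cdot 6 \left(355 + \left(168 + 74\right)\right) = 3 \cdot \frac{1}{21} \cdot 6 \left(355 + 242\right) = 3 \cdot \frac{1}{21} \cdot 6 \cdot 597 = \frac{6}{7} \cdot 597 = \frac{3582}{7}$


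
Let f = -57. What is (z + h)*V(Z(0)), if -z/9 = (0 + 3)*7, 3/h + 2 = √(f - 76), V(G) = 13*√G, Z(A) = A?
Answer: 0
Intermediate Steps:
h = 3/(-2 + I*√133) (h = 3/(-2 + √(-57 - 76)) = 3/(-2 + √(-133)) = 3/(-2 + I*√133) ≈ -0.043796 - 0.25254*I)
z = -189 (z = -9*(0 + 3)*7 = -27*7 = -9*21 = -189)
(z + h)*V(Z(0)) = (-189 + (-6/137 - 3*I*√133/137))*(13*√0) = (-25899/137 - 3*I*√133/137)*(13*0) = (-25899/137 - 3*I*√133/137)*0 = 0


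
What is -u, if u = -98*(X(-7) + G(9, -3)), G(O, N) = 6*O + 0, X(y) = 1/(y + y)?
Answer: 5285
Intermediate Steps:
X(y) = 1/(2*y)
G(O, N) = 6*O
u = -5285 (u = -98*((½)/(-7) + 6*9) = -98*((½)*(-⅐) + 54) = -98*(-1/14 + 54) = -98*755/14 = -5285)
-u = -1*(-5285) = 5285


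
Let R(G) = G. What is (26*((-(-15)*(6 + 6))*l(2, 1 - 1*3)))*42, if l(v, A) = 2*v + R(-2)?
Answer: 393120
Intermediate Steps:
l(v, A) = -2 + 2*v (l(v, A) = 2*v - 2 = -2 + 2*v)
(26*((-(-15)*(6 + 6))*l(2, 1 - 1*3)))*42 = (26*((-(-15)*(6 + 6))*(-2 + 2*2)))*42 = (26*((-(-15)*12)*(-2 + 4)))*42 = (26*(-5*(-36)*2))*42 = (26*(180*2))*42 = (26*360)*42 = 9360*42 = 393120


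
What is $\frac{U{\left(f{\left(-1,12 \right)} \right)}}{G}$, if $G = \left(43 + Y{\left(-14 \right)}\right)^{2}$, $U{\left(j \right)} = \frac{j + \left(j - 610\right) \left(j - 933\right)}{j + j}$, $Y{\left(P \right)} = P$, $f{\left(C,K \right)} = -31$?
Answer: $- \frac{617893}{52142} \approx -11.85$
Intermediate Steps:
$U{\left(j \right)} = \frac{j + \left(-933 + j\right) \left(-610 + j\right)}{2 j}$ ($U{\left(j \right)} = \frac{j + \left(-610 + j\right) \left(-933 + j\right)}{2 j} = \left(j + \left(-933 + j\right) \left(-610 + j\right)\right) \frac{1}{2 j} = \frac{j + \left(-933 + j\right) \left(-610 + j\right)}{2 j}$)
$G = 841$ ($G = \left(43 - 14\right)^{2} = 29^{2} = 841$)
$\frac{U{\left(f{\left(-1,12 \right)} \right)}}{G} = \frac{-771 + \frac{1}{2} \left(-31\right) + \frac{284565}{-31}}{841} = \left(-771 - \frac{31}{2} + 284565 \left(- \frac{1}{31}\right)\right) \frac{1}{841} = \left(-771 - \frac{31}{2} - \frac{284565}{31}\right) \frac{1}{841} = \left(- \frac{617893}{62}\right) \frac{1}{841} = - \frac{617893}{52142}$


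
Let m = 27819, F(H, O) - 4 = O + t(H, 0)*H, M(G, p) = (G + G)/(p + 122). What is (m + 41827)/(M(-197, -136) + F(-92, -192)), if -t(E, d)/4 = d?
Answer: -487522/1119 ≈ -435.68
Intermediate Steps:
M(G, p) = 2*G/(122 + p) (M(G, p) = (2*G)/(122 + p) = 2*G/(122 + p))
t(E, d) = -4*d
F(H, O) = 4 + O (F(H, O) = 4 + (O + (-4*0)*H) = 4 + (O + 0*H) = 4 + (O + 0) = 4 + O)
(m + 41827)/(M(-197, -136) + F(-92, -192)) = (27819 + 41827)/(2*(-197)/(122 - 136) + (4 - 192)) = 69646/(2*(-197)/(-14) - 188) = 69646/(2*(-197)*(-1/14) - 188) = 69646/(197/7 - 188) = 69646/(-1119/7) = 69646*(-7/1119) = -487522/1119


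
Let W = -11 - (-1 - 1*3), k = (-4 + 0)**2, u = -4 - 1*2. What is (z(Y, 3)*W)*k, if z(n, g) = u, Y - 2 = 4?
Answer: 672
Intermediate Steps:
Y = 6 (Y = 2 + 4 = 6)
u = -6 (u = -4 - 2 = -6)
z(n, g) = -6
k = 16 (k = (-4)**2 = 16)
W = -7 (W = -11 - (-1 - 3) = -11 - 1*(-4) = -11 + 4 = -7)
(z(Y, 3)*W)*k = -6*(-7)*16 = 42*16 = 672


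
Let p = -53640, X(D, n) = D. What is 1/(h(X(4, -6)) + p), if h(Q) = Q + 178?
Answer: -1/53458 ≈ -1.8706e-5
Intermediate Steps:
h(Q) = 178 + Q
1/(h(X(4, -6)) + p) = 1/((178 + 4) - 53640) = 1/(182 - 53640) = 1/(-53458) = -1/53458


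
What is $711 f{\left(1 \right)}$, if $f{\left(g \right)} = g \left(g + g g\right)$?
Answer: $1422$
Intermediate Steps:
$f{\left(g \right)} = g \left(g + g^{2}\right)$
$711 f{\left(1 \right)} = 711 \cdot 1^{2} \left(1 + 1\right) = 711 \cdot 1 \cdot 2 = 711 \cdot 2 = 1422$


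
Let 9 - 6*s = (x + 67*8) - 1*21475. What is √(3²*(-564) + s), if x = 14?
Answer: 23*I*√3 ≈ 39.837*I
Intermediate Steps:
s = 3489 (s = 3/2 - ((14 + 67*8) - 1*21475)/6 = 3/2 - ((14 + 536) - 21475)/6 = 3/2 - (550 - 21475)/6 = 3/2 - ⅙*(-20925) = 3/2 + 6975/2 = 3489)
√(3²*(-564) + s) = √(3²*(-564) + 3489) = √(9*(-564) + 3489) = √(-5076 + 3489) = √(-1587) = 23*I*√3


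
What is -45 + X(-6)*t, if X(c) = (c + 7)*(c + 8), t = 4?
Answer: -37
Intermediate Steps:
X(c) = (7 + c)*(8 + c)
-45 + X(-6)*t = -45 + (56 + (-6)**2 + 15*(-6))*4 = -45 + (56 + 36 - 90)*4 = -45 + 2*4 = -45 + 8 = -37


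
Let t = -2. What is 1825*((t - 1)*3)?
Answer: -16425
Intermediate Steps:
1825*((t - 1)*3) = 1825*((-2 - 1)*3) = 1825*(-3*3) = 1825*(-9) = -16425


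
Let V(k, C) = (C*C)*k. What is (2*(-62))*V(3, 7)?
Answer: -18228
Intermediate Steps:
V(k, C) = k*C² (V(k, C) = C²*k = k*C²)
(2*(-62))*V(3, 7) = (2*(-62))*(3*7²) = -372*49 = -124*147 = -18228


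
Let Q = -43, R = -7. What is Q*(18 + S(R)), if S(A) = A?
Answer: -473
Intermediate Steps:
Q*(18 + S(R)) = -43*(18 - 7) = -43*11 = -473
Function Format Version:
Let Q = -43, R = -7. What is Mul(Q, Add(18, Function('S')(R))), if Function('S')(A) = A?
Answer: -473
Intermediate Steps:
Mul(Q, Add(18, Function('S')(R))) = Mul(-43, Add(18, -7)) = Mul(-43, 11) = -473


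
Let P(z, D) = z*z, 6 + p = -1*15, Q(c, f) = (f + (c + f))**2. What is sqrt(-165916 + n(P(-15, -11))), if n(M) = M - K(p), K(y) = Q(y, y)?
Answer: 2*I*sqrt(42415) ≈ 411.9*I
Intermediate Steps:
Q(c, f) = (c + 2*f)**2
p = -21 (p = -6 - 1*15 = -6 - 15 = -21)
K(y) = 9*y**2 (K(y) = (y + 2*y)**2 = (3*y)**2 = 9*y**2)
P(z, D) = z**2
n(M) = -3969 + M (n(M) = M - 9*(-21)**2 = M - 9*441 = M - 1*3969 = M - 3969 = -3969 + M)
sqrt(-165916 + n(P(-15, -11))) = sqrt(-165916 + (-3969 + (-15)**2)) = sqrt(-165916 + (-3969 + 225)) = sqrt(-165916 - 3744) = sqrt(-169660) = 2*I*sqrt(42415)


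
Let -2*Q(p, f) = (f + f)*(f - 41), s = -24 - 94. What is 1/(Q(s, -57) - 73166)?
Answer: -1/78752 ≈ -1.2698e-5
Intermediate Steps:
s = -118
Q(p, f) = -f*(-41 + f) (Q(p, f) = -(f + f)*(f - 41)/2 = -2*f*(-41 + f)/2 = -f*(-41 + f))
1/(Q(s, -57) - 73166) = 1/(-57*(41 - 1*(-57)) - 73166) = 1/(-57*(41 + 57) - 73166) = 1/(-57*98 - 73166) = 1/(-5586 - 73166) = 1/(-78752) = -1/78752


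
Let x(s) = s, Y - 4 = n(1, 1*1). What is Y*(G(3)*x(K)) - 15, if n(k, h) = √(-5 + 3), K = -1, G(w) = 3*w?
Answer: -51 - 9*I*√2 ≈ -51.0 - 12.728*I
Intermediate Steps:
n(k, h) = I*√2 (n(k, h) = √(-2) = I*√2)
Y = 4 + I*√2 ≈ 4.0 + 1.4142*I
Y*(G(3)*x(K)) - 15 = (4 + I*√2)*((3*3)*(-1)) - 15 = (4 + I*√2)*(9*(-1)) - 15 = (4 + I*√2)*(-9) - 15 = (-36 - 9*I*√2) - 15 = -51 - 9*I*√2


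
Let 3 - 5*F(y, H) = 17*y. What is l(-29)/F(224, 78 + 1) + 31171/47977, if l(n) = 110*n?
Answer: 176767761/36510497 ≈ 4.8416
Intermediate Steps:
F(y, H) = ⅗ - 17*y/5
l(-29)/F(224, 78 + 1) + 31171/47977 = (110*(-29))/(⅗ - 17/5*224) + 31171/47977 = -3190/(⅗ - 3808/5) + 31171*(1/47977) = -3190/(-761) + 31171/47977 = -3190*(-1/761) + 31171/47977 = 3190/761 + 31171/47977 = 176767761/36510497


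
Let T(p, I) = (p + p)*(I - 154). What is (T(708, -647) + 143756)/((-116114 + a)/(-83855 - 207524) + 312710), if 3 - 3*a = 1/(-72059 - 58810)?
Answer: -5665304176129719/1788663375110011 ≈ -3.1673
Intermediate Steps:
T(p, I) = 2*p*(-154 + I) (T(p, I) = (2*p)*(-154 + I) = 2*p*(-154 + I))
a = 392608/392607 (a = 1 - 1/(3*(-72059 - 58810)) = 1 - ⅓/(-130869) = 1 - ⅓*(-1/130869) = 1 + 1/392607 = 392608/392607 ≈ 1.0000)
(T(708, -647) + 143756)/((-116114 + a)/(-83855 - 207524) + 312710) = (2*708*(-154 - 647) + 143756)/((-116114 + 392608/392607)/(-83855 - 207524) + 312710) = (2*708*(-801) + 143756)/(-45586776590/392607/(-291379) + 312710) = (-1134216 + 143756)/(-45586776590/392607*(-1/291379) + 312710) = -990460/(45586776590/114397435053 + 312710) = -990460/35773267502200220/114397435053 = -990460*114397435053/35773267502200220 = -5665304176129719/1788663375110011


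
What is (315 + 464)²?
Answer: 606841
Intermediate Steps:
(315 + 464)² = 779² = 606841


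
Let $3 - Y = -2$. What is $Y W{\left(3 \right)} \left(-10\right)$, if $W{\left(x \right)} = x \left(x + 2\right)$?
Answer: $-750$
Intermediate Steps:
$Y = 5$ ($Y = 3 - -2 = 3 + 2 = 5$)
$W{\left(x \right)} = x \left(2 + x\right)$
$Y W{\left(3 \right)} \left(-10\right) = 5 \cdot 3 \left(2 + 3\right) \left(-10\right) = 5 \cdot 3 \cdot 5 \left(-10\right) = 5 \cdot 15 \left(-10\right) = 75 \left(-10\right) = -750$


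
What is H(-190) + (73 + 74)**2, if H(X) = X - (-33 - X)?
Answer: 21262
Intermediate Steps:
H(X) = 33 + 2*X (H(X) = X + (33 + X) = 33 + 2*X)
H(-190) + (73 + 74)**2 = (33 + 2*(-190)) + (73 + 74)**2 = (33 - 380) + 147**2 = -347 + 21609 = 21262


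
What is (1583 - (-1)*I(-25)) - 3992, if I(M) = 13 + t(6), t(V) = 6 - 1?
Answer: -2391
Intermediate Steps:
t(V) = 5
I(M) = 18 (I(M) = 13 + 5 = 18)
(1583 - (-1)*I(-25)) - 3992 = (1583 - (-1)*18) - 3992 = (1583 - 1*(-18)) - 3992 = (1583 + 18) - 3992 = 1601 - 3992 = -2391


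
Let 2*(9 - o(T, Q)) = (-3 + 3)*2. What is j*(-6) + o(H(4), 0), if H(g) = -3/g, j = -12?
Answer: 81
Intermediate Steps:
o(T, Q) = 9 (o(T, Q) = 9 - (-3 + 3)*2/2 = 9 - 0*2 = 9 - ½*0 = 9 + 0 = 9)
j*(-6) + o(H(4), 0) = -12*(-6) + 9 = 72 + 9 = 81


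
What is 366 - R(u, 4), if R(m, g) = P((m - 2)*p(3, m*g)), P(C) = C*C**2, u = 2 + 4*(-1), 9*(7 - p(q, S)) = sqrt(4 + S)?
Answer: 600794/27 - 1523584*I/729 ≈ 22252.0 - 2090.0*I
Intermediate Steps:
p(q, S) = 7 - sqrt(4 + S)/9
u = -2 (u = 2 - 4 = -2)
P(C) = C**3
R(m, g) = (-2 + m)**3*(7 - sqrt(4 + g*m)/9)**3 (R(m, g) = ((m - 2)*(7 - sqrt(4 + m*g)/9))**3 = ((-2 + m)*(7 - sqrt(4 + g*m)/9))**3 = (-2 + m)**3*(7 - sqrt(4 + g*m)/9)**3)
366 - R(u, 4) = 366 - (-1)*(-63 + sqrt(4 + 4*(-2)))**3*(-2 - 2)**3/729 = 366 - (-1)*(-63 + sqrt(4 - 8))**3*(-4)**3/729 = 366 - (-1)*(-63 + sqrt(-4))**3*(-64)/729 = 366 - (-1)*(-63 + 2*I)**3*(-64)/729 = 366 - 64*(-63 + 2*I)**3/729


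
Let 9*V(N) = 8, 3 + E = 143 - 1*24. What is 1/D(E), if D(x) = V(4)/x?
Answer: 261/2 ≈ 130.50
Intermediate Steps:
E = 116 (E = -3 + (143 - 1*24) = -3 + (143 - 24) = -3 + 119 = 116)
V(N) = 8/9 (V(N) = (⅑)*8 = 8/9)
D(x) = 8/(9*x)
1/D(E) = 1/((8/9)/116) = 1/((8/9)*(1/116)) = 1/(2/261) = 261/2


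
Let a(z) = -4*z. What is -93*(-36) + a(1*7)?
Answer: 3320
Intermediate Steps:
-93*(-36) + a(1*7) = -93*(-36) - 4*7 = 3348 - 4*7 = 3348 - 28 = 3320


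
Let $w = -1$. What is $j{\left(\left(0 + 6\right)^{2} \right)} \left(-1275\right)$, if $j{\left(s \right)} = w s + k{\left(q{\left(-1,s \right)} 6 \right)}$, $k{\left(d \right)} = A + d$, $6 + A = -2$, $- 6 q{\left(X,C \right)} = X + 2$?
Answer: $57375$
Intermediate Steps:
$q{\left(X,C \right)} = - \frac{1}{3} - \frac{X}{6}$ ($q{\left(X,C \right)} = - \frac{X + 2}{6} = - \frac{2 + X}{6} = - \frac{1}{3} - \frac{X}{6}$)
$A = -8$ ($A = -6 - 2 = -8$)
$k{\left(d \right)} = -8 + d$
$j{\left(s \right)} = -9 - s$ ($j{\left(s \right)} = - s - \left(8 - \left(- \frac{1}{3} - - \frac{1}{6}\right) 6\right) = - s - \left(8 - \left(- \frac{1}{3} + \frac{1}{6}\right) 6\right) = - s - 9 = -9 - s$)
$j{\left(\left(0 + 6\right)^{2} \right)} \left(-1275\right) = \left(-9 - \left(0 + 6\right)^{2}\right) \left(-1275\right) = \left(-9 - 6^{2}\right) \left(-1275\right) = \left(-9 - 36\right) \left(-1275\right) = \left(-45\right) \left(-1275\right) = 57375$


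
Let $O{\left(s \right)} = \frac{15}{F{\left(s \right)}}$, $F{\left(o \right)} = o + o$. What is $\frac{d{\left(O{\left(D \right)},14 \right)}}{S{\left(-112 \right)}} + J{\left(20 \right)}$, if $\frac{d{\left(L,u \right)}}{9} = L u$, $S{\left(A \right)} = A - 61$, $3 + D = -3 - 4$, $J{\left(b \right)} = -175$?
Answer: $- \frac{60361}{346} \approx -174.45$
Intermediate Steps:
$F{\left(o \right)} = 2 o$
$D = -10$ ($D = -3 - 7 = -10$)
$O{\left(s \right)} = \frac{15}{2 s}$
$S{\left(A \right)} = -61 + A$
$d{\left(L,u \right)} = 9 L u$
$\frac{d{\left(O{\left(D \right)},14 \right)}}{S{\left(-112 \right)}} + J{\left(20 \right)} = \frac{9 \frac{15}{2 \left(-10\right)} 14}{-61 - 112} - 175 = \frac{9 \cdot \frac{15}{2} \left(- \frac{1}{10}\right) 14}{-173} - 175 = 9 \left(- \frac{3}{4}\right) 14 \left(- \frac{1}{173}\right) - 175 = \left(- \frac{189}{2}\right) \left(- \frac{1}{173}\right) - 175 = \frac{189}{346} - 175 = - \frac{60361}{346}$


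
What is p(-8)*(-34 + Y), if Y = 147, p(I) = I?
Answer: -904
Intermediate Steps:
p(-8)*(-34 + Y) = -8*(-34 + 147) = -8*113 = -904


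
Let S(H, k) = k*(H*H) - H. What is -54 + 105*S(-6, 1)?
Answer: 4356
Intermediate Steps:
S(H, k) = -H + k*H**2 (S(H, k) = k*H**2 - H = -H + k*H**2)
-54 + 105*S(-6, 1) = -54 + 105*(-6*(-1 - 6*1)) = -54 + 105*(-6*(-1 - 6)) = -54 + 105*(-6*(-7)) = -54 + 105*42 = -54 + 4410 = 4356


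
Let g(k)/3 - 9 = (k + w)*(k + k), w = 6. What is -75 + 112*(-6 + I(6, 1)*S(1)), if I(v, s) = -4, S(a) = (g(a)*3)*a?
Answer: -93483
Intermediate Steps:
g(k) = 27 + 6*k*(6 + k) (g(k) = 27 + 3*((k + 6)*(k + k)) = 27 + 3*((6 + k)*(2*k)) = 27 + 3*(2*k*(6 + k)) = 27 + 6*k*(6 + k))
S(a) = a*(81 + 18*a**2 + 108*a) (S(a) = ((27 + 6*a**2 + 36*a)*3)*a = (81 + 18*a**2 + 108*a)*a = a*(81 + 18*a**2 + 108*a))
-75 + 112*(-6 + I(6, 1)*S(1)) = -75 + 112*(-6 - 36*(9 + 2*1**2 + 12*1)) = -75 + 112*(-6 - 36*(9 + 2*1 + 12)) = -75 + 112*(-6 - 36*(9 + 2 + 12)) = -75 + 112*(-6 - 36*23) = -75 + 112*(-6 - 4*207) = -75 + 112*(-6 - 828) = -75 + 112*(-834) = -75 - 93408 = -93483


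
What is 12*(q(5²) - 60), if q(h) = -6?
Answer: -792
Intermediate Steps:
12*(q(5²) - 60) = 12*(-6 - 60) = 12*(-66) = -792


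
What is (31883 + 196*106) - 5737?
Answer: 46922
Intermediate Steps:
(31883 + 196*106) - 5737 = (31883 + 20776) - 5737 = 52659 - 5737 = 46922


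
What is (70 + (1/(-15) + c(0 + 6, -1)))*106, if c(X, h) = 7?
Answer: 122324/15 ≈ 8154.9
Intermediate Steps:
(70 + (1/(-15) + c(0 + 6, -1)))*106 = (70 + (1/(-15) + 7))*106 = (70 + (1*(-1/15) + 7))*106 = (70 + (-1/15 + 7))*106 = (70 + 104/15)*106 = (1154/15)*106 = 122324/15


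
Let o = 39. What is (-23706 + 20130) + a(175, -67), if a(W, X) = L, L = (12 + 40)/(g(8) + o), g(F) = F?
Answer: -168020/47 ≈ -3574.9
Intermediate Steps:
L = 52/47 (L = (12 + 40)/(8 + 39) = 52/47 ≈ 1.1064)
a(W, X) = 52/47
(-23706 + 20130) + a(175, -67) = (-23706 + 20130) + 52/47 = -3576 + 52/47 = -168020/47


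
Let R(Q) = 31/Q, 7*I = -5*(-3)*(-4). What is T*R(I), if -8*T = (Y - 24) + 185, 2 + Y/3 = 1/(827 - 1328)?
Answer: 468069/6680 ≈ 70.070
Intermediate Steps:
Y = -1003/167 (Y = -6 + 3/(827 - 1328) = -6 + 3/(-501) = -6 + 3*(-1/501) = -6 - 1/167 = -1003/167 ≈ -6.0060)
I = -60/7 (I = (-5*(-3)*(-4))/7 = (15*(-4))/7 = (⅐)*(-60) = -60/7 ≈ -8.5714)
T = -6471/334 (T = -((-1003/167 - 24) + 185)/8 = -(-5011/167 + 185)/8 = -⅛*25884/167 = -6471/334 ≈ -19.374)
T*R(I) = -200601/(334*(-60/7)) = -200601*(-7)/(334*60) = -6471/334*(-217/60) = 468069/6680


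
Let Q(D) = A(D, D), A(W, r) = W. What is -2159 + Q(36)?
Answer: -2123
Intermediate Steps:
Q(D) = D
-2159 + Q(36) = -2159 + 36 = -2123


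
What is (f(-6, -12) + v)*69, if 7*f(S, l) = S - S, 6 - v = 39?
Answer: -2277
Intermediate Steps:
v = -33 (v = 6 - 1*39 = 6 - 39 = -33)
f(S, l) = 0 (f(S, l) = (S - S)/7 = (1/7)*0 = 0)
(f(-6, -12) + v)*69 = (0 - 33)*69 = -33*69 = -2277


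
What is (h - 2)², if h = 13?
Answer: 121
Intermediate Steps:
(h - 2)² = (13 - 2)² = 11² = 121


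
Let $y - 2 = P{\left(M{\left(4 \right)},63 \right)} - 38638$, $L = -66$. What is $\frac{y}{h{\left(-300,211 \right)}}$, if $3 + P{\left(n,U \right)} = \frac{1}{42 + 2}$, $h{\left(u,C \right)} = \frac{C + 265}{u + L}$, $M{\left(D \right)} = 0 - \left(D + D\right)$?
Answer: $\frac{311121045}{10472} \approx 29710.0$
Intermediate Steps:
$M{\left(D \right)} = - 2 D$ ($M{\left(D \right)} = 0 - 2 D = - 2 D$)
$h{\left(u,C \right)} = \frac{265 + C}{-66 + u}$ ($h{\left(u,C \right)} = \frac{C + 265}{u - 66} = \frac{265 + C}{-66 + u}$)
$P{\left(n,U \right)} = - \frac{131}{44}$ ($P{\left(n,U \right)} = -3 + \frac{1}{42 + 2} = -3 + \frac{1}{44} = - \frac{131}{44}$)
$y = - \frac{1700115}{44}$ ($y = 2 - \frac{1700203}{44} = - \frac{1700115}{44} \approx -38639.0$)
$\frac{y}{h{\left(-300,211 \right)}} = - \frac{1700115}{44 \frac{265 + 211}{-66 - 300}} = - \frac{1700115}{44 \frac{1}{-366} \cdot 476} = - \frac{1700115}{44 \left(\left(- \frac{1}{366}\right) 476\right)} = - \frac{1700115}{44 \left(- \frac{238}{183}\right)} = \left(- \frac{1700115}{44}\right) \left(- \frac{183}{238}\right) = \frac{311121045}{10472}$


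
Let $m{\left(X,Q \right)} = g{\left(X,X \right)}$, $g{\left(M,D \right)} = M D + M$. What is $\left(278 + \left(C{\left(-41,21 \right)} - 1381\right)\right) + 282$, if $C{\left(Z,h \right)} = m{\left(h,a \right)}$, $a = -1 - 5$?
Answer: $-359$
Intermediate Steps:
$a = -6$
$g{\left(M,D \right)} = M + D M$ ($g{\left(M,D \right)} = D M + M = M + D M$)
$m{\left(X,Q \right)} = X \left(1 + X\right)$
$C{\left(Z,h \right)} = h \left(1 + h\right)$
$\left(278 + \left(C{\left(-41,21 \right)} - 1381\right)\right) + 282 = \left(278 - \left(1381 - 21 \left(1 + 21\right)\right)\right) + 282 = \left(278 + \left(21 \cdot 22 - 1381\right)\right) + 282 = \left(278 + \left(462 - 1381\right)\right) + 282 = \left(278 - 919\right) + 282 = -641 + 282 = -359$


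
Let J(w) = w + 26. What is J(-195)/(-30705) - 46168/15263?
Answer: -1415008993/468650415 ≈ -3.0193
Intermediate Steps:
J(w) = 26 + w
J(-195)/(-30705) - 46168/15263 = (26 - 195)/(-30705) - 46168/15263 = -169*(-1/30705) - 46168*1/15263 = 169/30705 - 46168/15263 = -1415008993/468650415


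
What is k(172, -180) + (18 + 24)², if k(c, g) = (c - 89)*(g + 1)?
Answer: -13093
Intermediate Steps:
k(c, g) = (1 + g)*(-89 + c) (k(c, g) = (-89 + c)*(1 + g) = (1 + g)*(-89 + c))
k(172, -180) + (18 + 24)² = (-89 + 172 - 89*(-180) + 172*(-180)) + (18 + 24)² = (-89 + 172 + 16020 - 30960) + 42² = -14857 + 1764 = -13093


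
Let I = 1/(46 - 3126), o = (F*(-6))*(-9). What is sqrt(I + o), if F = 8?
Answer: sqrt(1024530430)/1540 ≈ 20.785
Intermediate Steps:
o = 432 (o = (8*(-6))*(-9) = -48*(-9) = 432)
I = -1/3080 (I = 1/(-3080) = -1/3080 ≈ -0.00032468)
sqrt(I + o) = sqrt(-1/3080 + 432) = sqrt(1330559/3080) = sqrt(1024530430)/1540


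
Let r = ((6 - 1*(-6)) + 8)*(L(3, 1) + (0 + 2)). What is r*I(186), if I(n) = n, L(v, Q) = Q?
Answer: 11160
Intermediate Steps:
r = 60 (r = ((6 - 1*(-6)) + 8)*(1 + (0 + 2)) = ((6 + 6) + 8)*(1 + 2) = (12 + 8)*3 = 20*3 = 60)
r*I(186) = 60*186 = 11160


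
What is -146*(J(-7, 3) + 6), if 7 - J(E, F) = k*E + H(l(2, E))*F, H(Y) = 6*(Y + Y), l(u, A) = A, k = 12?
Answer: -50954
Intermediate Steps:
H(Y) = 12*Y (H(Y) = 6*(2*Y) = 12*Y)
J(E, F) = 7 - 12*E - 12*E*F (J(E, F) = 7 - (12*E + (12*E)*F) = 7 - (12*E + 12*E*F) = 7 + (-12*E - 12*E*F) = 7 - 12*E - 12*E*F)
-146*(J(-7, 3) + 6) = -146*((7 - 12*(-7) - 12*(-7)*3) + 6) = -146*((7 + 84 + 252) + 6) = -146*(343 + 6) = -146*349 = -50954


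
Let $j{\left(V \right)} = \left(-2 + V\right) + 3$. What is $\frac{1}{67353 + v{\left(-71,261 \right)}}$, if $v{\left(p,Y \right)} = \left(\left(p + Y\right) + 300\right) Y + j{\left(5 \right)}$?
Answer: $\frac{1}{195249} \approx 5.1217 \cdot 10^{-6}$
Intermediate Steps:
$j{\left(V \right)} = 1 + V$
$v{\left(p,Y \right)} = 6 + Y \left(300 + Y + p\right)$ ($v{\left(p,Y \right)} = \left(\left(p + Y\right) + 300\right) Y + \left(1 + 5\right) = \left(\left(Y + p\right) + 300\right) Y + 6 = \left(300 + Y + p\right) Y + 6 = Y \left(300 + Y + p\right) + 6 = 6 + Y \left(300 + Y + p\right)$)
$\frac{1}{67353 + v{\left(-71,261 \right)}} = \frac{1}{67353 + \left(6 + 261^{2} + 300 \cdot 261 + 261 \left(-71\right)\right)} = \frac{1}{67353 + \left(6 + 68121 + 78300 - 18531\right)} = \frac{1}{67353 + 127896} = \frac{1}{195249}$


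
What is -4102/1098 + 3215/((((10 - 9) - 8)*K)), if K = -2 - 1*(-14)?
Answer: -645773/15372 ≈ -42.010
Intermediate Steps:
K = 12 (K = -2 + 14 = 12)
-4102/1098 + 3215/((((10 - 9) - 8)*K)) = -4102/1098 + 3215/((((10 - 9) - 8)*12)) = -4102*1/1098 + 3215/(((1 - 8)*12)) = -2051/549 + 3215/((-7*12)) = -2051/549 + 3215/(-84) = -2051/549 + 3215*(-1/84) = -2051/549 - 3215/84 = -645773/15372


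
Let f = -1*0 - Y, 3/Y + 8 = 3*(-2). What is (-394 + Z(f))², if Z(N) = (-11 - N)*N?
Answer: 6036513025/38416 ≈ 1.5714e+5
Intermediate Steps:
Y = -3/14 (Y = 3/(-8 + 3*(-2)) = 3/(-8 - 6) = 3/(-14) = 3*(-1/14) = -3/14 ≈ -0.21429)
f = 3/14 (f = -1*0 - 1*(-3/14) = 0 + 3/14 = 3/14 ≈ 0.21429)
Z(N) = N*(-11 - N)
(-394 + Z(f))² = (-394 - 1*3/14*(11 + 3/14))² = (-394 - 1*3/14*157/14)² = (-394 - 471/196)² = (-77695/196)² = 6036513025/38416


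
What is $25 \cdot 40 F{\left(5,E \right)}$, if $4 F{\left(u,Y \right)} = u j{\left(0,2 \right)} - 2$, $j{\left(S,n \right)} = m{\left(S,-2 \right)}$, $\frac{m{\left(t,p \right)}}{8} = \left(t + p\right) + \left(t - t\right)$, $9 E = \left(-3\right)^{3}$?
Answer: $-20500$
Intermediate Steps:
$E = -3$ ($E = \frac{\left(-3\right)^{3}}{9} = \frac{1}{9} \left(-27\right) = -3$)
$m{\left(t,p \right)} = 8 p + 8 t$ ($m{\left(t,p \right)} = 8 \left(\left(t + p\right) + \left(t - t\right)\right) = 8 \left(\left(p + t\right) + 0\right) = 8 \left(p + t\right) = 8 p + 8 t$)
$j{\left(S,n \right)} = -16 + 8 S$ ($j{\left(S,n \right)} = 8 \left(-2\right) + 8 S = -16 + 8 S$)
$F{\left(u,Y \right)} = - \frac{1}{2} - 4 u$ ($F{\left(u,Y \right)} = \frac{u \left(-16 + 8 \cdot 0\right) - 2}{4} = \frac{u \left(-16 + 0\right) - 2}{4} = \frac{u \left(-16\right) - 2}{4} = \frac{- 16 u - 2}{4} = \frac{-2 - 16 u}{4} = - \frac{1}{2} - 4 u$)
$25 \cdot 40 F{\left(5,E \right)} = 25 \cdot 40 \left(- \frac{1}{2} - 20\right) = 1000 \left(- \frac{1}{2} - 20\right) = 1000 \left(- \frac{41}{2}\right) = -20500$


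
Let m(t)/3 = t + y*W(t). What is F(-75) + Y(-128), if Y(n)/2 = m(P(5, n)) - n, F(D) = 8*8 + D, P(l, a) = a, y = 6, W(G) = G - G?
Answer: -523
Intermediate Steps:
W(G) = 0
F(D) = 64 + D
m(t) = 3*t (m(t) = 3*(t + 6*0) = 3*(t + 0) = 3*t)
Y(n) = 4*n (Y(n) = 2*(3*n - n) = 2*(2*n) = 4*n)
F(-75) + Y(-128) = (64 - 75) + 4*(-128) = -11 - 512 = -523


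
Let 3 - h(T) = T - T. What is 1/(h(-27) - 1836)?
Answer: -1/1833 ≈ -0.00054555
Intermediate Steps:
h(T) = 3 (h(T) = 3 - (T - T) = 3 - 1*0 = 3 + 0 = 3)
1/(h(-27) - 1836) = 1/(3 - 1836) = 1/(-1833) = -1/1833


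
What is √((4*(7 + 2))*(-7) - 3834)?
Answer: 3*I*√454 ≈ 63.922*I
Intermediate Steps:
√((4*(7 + 2))*(-7) - 3834) = √((4*9)*(-7) - 3834) = √(36*(-7) - 3834) = √(-252 - 3834) = √(-4086) = 3*I*√454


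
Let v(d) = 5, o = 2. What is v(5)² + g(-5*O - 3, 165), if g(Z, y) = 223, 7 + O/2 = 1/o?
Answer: 248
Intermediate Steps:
O = -13 (O = -14 + 2/2 = -14 + 2*(½) = -14 + 1 = -13)
v(5)² + g(-5*O - 3, 165) = 5² + 223 = 25 + 223 = 248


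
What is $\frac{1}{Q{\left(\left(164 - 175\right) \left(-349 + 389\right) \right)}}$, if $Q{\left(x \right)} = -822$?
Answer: $- \frac{1}{822} \approx -0.0012165$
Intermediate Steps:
$\frac{1}{Q{\left(\left(164 - 175\right) \left(-349 + 389\right) \right)}} = \frac{1}{-822} = - \frac{1}{822}$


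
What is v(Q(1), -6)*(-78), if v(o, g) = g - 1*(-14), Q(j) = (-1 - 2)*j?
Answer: -624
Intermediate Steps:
Q(j) = -3*j
v(o, g) = 14 + g (v(o, g) = g + 14 = 14 + g)
v(Q(1), -6)*(-78) = (14 - 6)*(-78) = 8*(-78) = -624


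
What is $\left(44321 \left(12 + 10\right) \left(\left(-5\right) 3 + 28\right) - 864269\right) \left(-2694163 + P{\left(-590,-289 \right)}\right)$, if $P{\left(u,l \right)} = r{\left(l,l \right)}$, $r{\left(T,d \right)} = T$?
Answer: $-31825619492724$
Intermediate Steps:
$P{\left(u,l \right)} = l$
$\left(44321 \left(12 + 10\right) \left(\left(-5\right) 3 + 28\right) - 864269\right) \left(-2694163 + P{\left(-590,-289 \right)}\right) = \left(44321 \left(12 + 10\right) \left(\left(-5\right) 3 + 28\right) - 864269\right) \left(-2694163 - 289\right) = \left(44321 \cdot 22 \left(-15 + 28\right) - 864269\right) \left(-2694452\right) = \left(44321 \cdot 22 \cdot 13 - 864269\right) \left(-2694452\right) = \left(44321 \cdot 286 - 864269\right) \left(-2694452\right) = \left(12675806 - 864269\right) \left(-2694452\right) = 11811537 \left(-2694452\right) = -31825619492724$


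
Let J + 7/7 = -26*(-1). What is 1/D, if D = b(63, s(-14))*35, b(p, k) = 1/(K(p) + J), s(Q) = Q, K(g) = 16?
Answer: 41/35 ≈ 1.1714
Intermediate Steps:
J = 25 (J = -1 - 26*(-1) = -1 + 26 = 25)
b(p, k) = 1/41 (b(p, k) = 1/(16 + 25) = 1/41)
D = 35/41 (D = (1/41)*35 = 35/41 ≈ 0.85366)
1/D = 1/(35/41) = 41/35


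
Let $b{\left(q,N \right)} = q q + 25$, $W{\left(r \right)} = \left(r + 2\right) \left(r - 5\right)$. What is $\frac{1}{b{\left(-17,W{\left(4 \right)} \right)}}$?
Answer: $\frac{1}{314} \approx 0.0031847$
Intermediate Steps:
$W{\left(r \right)} = \left(-5 + r\right) \left(2 + r\right)$ ($W{\left(r \right)} = \left(2 + r\right) \left(-5 + r\right) = \left(-5 + r\right) \left(2 + r\right)$)
$b{\left(q,N \right)} = 25 + q^{2}$ ($b{\left(q,N \right)} = q^{2} + 25 = 25 + q^{2}$)
$\frac{1}{b{\left(-17,W{\left(4 \right)} \right)}} = \frac{1}{25 + \left(-17\right)^{2}} = \frac{1}{25 + 289} = \frac{1}{314}$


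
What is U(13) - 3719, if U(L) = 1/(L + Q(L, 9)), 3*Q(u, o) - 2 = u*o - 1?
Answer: -583880/157 ≈ -3719.0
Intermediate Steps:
Q(u, o) = ⅓ + o*u/3 (Q(u, o) = ⅔ + (u*o - 1)/3 = ⅔ + (o*u - 1)/3 = ⅔ + (-1 + o*u)/3 = ⅔ + (-⅓ + o*u/3) = ⅓ + o*u/3)
U(L) = 1/(⅓ + 4*L) (U(L) = 1/(L + (⅓ + (⅓)*9*L)) = 1/(L + (⅓ + 3*L)) = 1/(⅓ + 4*L))
U(13) - 3719 = 3/(1 + 12*13) - 3719 = 3/(1 + 156) - 3719 = 3/157 - 3719 = -583880/157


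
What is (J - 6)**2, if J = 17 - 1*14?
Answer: 9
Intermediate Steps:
J = 3 (J = 17 - 14 = 3)
(J - 6)**2 = (3 - 6)**2 = (-3)**2 = 9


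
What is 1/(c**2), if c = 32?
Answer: 1/1024 ≈ 0.00097656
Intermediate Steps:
1/(c**2) = 1/(32**2) = 1/1024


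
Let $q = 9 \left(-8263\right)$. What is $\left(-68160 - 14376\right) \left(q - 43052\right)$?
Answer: $9691294584$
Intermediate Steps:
$q = -74367$
$\left(-68160 - 14376\right) \left(q - 43052\right) = \left(-68160 - 14376\right) \left(-74367 - 43052\right) = \left(-82536\right) \left(-117419\right) = 9691294584$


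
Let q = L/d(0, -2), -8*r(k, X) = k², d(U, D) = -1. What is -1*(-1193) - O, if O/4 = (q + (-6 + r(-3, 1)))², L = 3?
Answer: 12527/16 ≈ 782.94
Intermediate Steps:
r(k, X) = -k²/8
q = -3 (q = 3/(-1) = 3*(-1) = -3)
O = 6561/16 (O = 4*(-3 + (-6 - ⅛*(-3)²))² = 4*(-3 + (-6 - ⅛*9))² = 4*(-3 + (-6 - 9/8))² = 4*(-3 - 57/8)² = 4*(-81/8)² = 4*(6561/64) = 6561/16 ≈ 410.06)
-1*(-1193) - O = -1*(-1193) - 1*6561/16 = 1193 - 6561/16 = 12527/16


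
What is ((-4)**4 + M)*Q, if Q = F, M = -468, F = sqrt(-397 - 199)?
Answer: -424*I*sqrt(149) ≈ -5175.6*I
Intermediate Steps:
F = 2*I*sqrt(149) (F = sqrt(-596) = 2*I*sqrt(149) ≈ 24.413*I)
Q = 2*I*sqrt(149) ≈ 24.413*I
((-4)**4 + M)*Q = ((-4)**4 - 468)*(2*I*sqrt(149)) = (256 - 468)*(2*I*sqrt(149)) = -424*I*sqrt(149)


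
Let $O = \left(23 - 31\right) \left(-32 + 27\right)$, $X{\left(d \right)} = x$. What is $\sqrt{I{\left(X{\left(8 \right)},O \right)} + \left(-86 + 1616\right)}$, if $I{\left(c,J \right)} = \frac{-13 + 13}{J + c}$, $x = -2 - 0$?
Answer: $3 \sqrt{170} \approx 39.115$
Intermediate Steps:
$x = -2$ ($x = -2 + 0 = -2$)
$X{\left(d \right)} = -2$
$O = 40$ ($O = \left(-8\right) \left(-5\right) = 40$)
$I{\left(c,J \right)} = 0$ ($I{\left(c,J \right)} = \frac{0}{J + c} = 0$)
$\sqrt{I{\left(X{\left(8 \right)},O \right)} + \left(-86 + 1616\right)} = \sqrt{0 + \left(-86 + 1616\right)} = \sqrt{0 + 1530} = \sqrt{1530} = 3 \sqrt{170}$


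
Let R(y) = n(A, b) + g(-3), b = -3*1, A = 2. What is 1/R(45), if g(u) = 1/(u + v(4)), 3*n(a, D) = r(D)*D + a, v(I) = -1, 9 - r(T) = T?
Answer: -12/139 ≈ -0.086331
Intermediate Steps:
r(T) = 9 - T
b = -3
n(a, D) = a/3 + D*(9 - D)/3 (n(a, D) = ((9 - D)*D + a)/3 = (D*(9 - D) + a)/3 = (a + D*(9 - D))/3 = a/3 + D*(9 - D)/3)
g(u) = 1/(-1 + u) (g(u) = 1/(u - 1) = 1/(-1 + u))
R(y) = -139/12 (R(y) = ((⅓)*2 - ⅓*(-3)*(-9 - 3)) + 1/(-1 - 3) = (⅔ - ⅓*(-3)*(-12)) + 1/(-4) = (⅔ - 12) - ¼ = -34/3 - ¼ = -139/12)
1/R(45) = 1/(-139/12) = -12/139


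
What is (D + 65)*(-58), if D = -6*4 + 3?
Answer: -2552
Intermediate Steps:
D = -21 (D = -24 + 3 = -21)
(D + 65)*(-58) = (-21 + 65)*(-58) = 44*(-58) = -2552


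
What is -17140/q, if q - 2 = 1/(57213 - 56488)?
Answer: -12426500/1451 ≈ -8564.1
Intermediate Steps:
q = 1451/725 (q = 2 + 1/(57213 - 56488) = 2 + 1/725 = 1451/725 ≈ 2.0014)
-17140/q = -17140/1451/725 = -17140*725/1451 = -12426500/1451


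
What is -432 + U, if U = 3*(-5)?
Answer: -447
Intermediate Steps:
U = -15
-432 + U = -432 - 15 = -447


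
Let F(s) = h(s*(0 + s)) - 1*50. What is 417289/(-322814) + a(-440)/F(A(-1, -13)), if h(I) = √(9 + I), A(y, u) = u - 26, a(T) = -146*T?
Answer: -103728333833/31312958 - 19272*√170/97 ≈ -5903.1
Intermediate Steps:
A(y, u) = -26 + u
F(s) = -50 + √(9 + s²) (F(s) = √(9 + s*(0 + s)) - 1*50 = √(9 + s*s) - 50 = √(9 + s²) - 50 = -50 + √(9 + s²))
417289/(-322814) + a(-440)/F(A(-1, -13)) = 417289/(-322814) + (-146*(-440))/(-50 + √(9 + (-26 - 13)²)) = 417289*(-1/322814) + 64240/(-50 + √(9 + (-39)²)) = -417289/322814 + 64240/(-50 + √(9 + 1521)) = -417289/322814 + 64240/(-50 + √1530) = -417289/322814 + 64240/(-50 + 3*√170)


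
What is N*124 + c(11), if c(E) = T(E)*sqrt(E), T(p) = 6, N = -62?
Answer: -7688 + 6*sqrt(11) ≈ -7668.1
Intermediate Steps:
c(E) = 6*sqrt(E)
N*124 + c(11) = -62*124 + 6*sqrt(11) = -7688 + 6*sqrt(11)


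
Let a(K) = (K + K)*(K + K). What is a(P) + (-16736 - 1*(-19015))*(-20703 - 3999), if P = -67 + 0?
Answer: -56277902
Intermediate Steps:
P = -67
a(K) = 4*K² (a(K) = (2*K)*(2*K) = 4*K²)
a(P) + (-16736 - 1*(-19015))*(-20703 - 3999) = 4*(-67)² + (-16736 - 1*(-19015))*(-20703 - 3999) = 4*4489 + (-16736 + 19015)*(-24702) = 17956 + 2279*(-24702) = 17956 - 56295858 = -56277902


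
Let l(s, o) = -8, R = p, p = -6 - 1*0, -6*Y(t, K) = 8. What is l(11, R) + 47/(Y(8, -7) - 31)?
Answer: -917/97 ≈ -9.4536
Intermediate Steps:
Y(t, K) = -4/3 (Y(t, K) = -⅙*8 = -4/3)
p = -6 (p = -6 + 0 = -6)
R = -6
l(11, R) + 47/(Y(8, -7) - 31) = -8 + 47/(-4/3 - 31) = -8 + 47/(-97/3) = -8 + 47*(-3/97) = -8 - 141/97 = -917/97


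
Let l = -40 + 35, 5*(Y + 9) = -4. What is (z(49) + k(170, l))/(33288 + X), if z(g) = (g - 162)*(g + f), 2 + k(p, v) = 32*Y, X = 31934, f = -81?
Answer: 8251/163055 ≈ 0.050603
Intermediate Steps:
Y = -49/5 (Y = -9 + (⅕)*(-4) = -9 - ⅘ = -49/5 ≈ -9.8000)
l = -5
k(p, v) = -1578/5 (k(p, v) = -2 + 32*(-49/5) = -2 - 1568/5 = -1578/5)
z(g) = (-162 + g)*(-81 + g) (z(g) = (g - 162)*(g - 81) = (-162 + g)*(-81 + g))
(z(49) + k(170, l))/(33288 + X) = ((13122 + 49² - 243*49) - 1578/5)/(33288 + 31934) = ((13122 + 2401 - 11907) - 1578/5)/65222 = (3616 - 1578/5)*(1/65222) = (16502/5)*(1/65222) = 8251/163055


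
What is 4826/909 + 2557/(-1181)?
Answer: 3375193/1073529 ≈ 3.1440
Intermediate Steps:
4826/909 + 2557/(-1181) = 4826*(1/909) + 2557*(-1/1181) = 4826/909 - 2557/1181 = 3375193/1073529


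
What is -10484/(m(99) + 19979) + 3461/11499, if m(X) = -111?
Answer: -12948092/57115533 ≈ -0.22670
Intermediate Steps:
-10484/(m(99) + 19979) + 3461/11499 = -10484/(-111 + 19979) + 3461/11499 = -10484/19868 + 3461*(1/11499) = -10484*1/19868 + 3461/11499 = -2621/4967 + 3461/11499 = -12948092/57115533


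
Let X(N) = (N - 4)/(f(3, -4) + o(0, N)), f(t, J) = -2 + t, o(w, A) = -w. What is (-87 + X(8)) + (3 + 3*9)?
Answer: -53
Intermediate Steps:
X(N) = -4 + N (X(N) = (N - 4)/((-2 + 3) - 1*0) = (-4 + N)/(1 + 0) = (-4 + N)/1 = (-4 + N)*1 = -4 + N)
(-87 + X(8)) + (3 + 3*9) = (-87 + (-4 + 8)) + (3 + 3*9) = (-87 + 4) + (3 + 27) = -83 + 30 = -53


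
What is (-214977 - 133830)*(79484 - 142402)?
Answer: 21946238826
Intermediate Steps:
(-214977 - 133830)*(79484 - 142402) = -348807*(-62918) = 21946238826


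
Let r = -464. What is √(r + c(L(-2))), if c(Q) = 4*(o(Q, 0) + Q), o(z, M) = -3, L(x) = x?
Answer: 22*I ≈ 22.0*I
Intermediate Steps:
c(Q) = -12 + 4*Q (c(Q) = 4*(-3 + Q) = -12 + 4*Q)
√(r + c(L(-2))) = √(-464 + (-12 + 4*(-2))) = √(-464 + (-12 - 8)) = √(-464 - 20) = √(-484) = 22*I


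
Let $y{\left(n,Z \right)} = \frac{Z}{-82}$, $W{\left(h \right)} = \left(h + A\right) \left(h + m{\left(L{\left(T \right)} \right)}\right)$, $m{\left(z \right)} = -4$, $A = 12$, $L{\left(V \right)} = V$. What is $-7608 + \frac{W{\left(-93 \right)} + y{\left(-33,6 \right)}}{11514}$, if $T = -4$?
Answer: $- \frac{598536143}{78679} \approx -7607.3$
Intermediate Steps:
$W{\left(h \right)} = \left(-4 + h\right) \left(12 + h\right)$ ($W{\left(h \right)} = \left(h + 12\right) \left(h - 4\right) = \left(12 + h\right) \left(-4 + h\right) = \left(-4 + h\right) \left(12 + h\right)$)
$y{\left(n,Z \right)} = - \frac{Z}{82}$ ($y{\left(n,Z \right)} = Z \left(- \frac{1}{82}\right) = - \frac{Z}{82}$)
$-7608 + \frac{W{\left(-93 \right)} + y{\left(-33,6 \right)}}{11514} = -7608 + \frac{\left(-48 + \left(-93\right)^{2} + 8 \left(-93\right)\right) - \frac{3}{41}}{11514} = -7608 + \left(\left(-48 + 8649 - 744\right) - \frac{3}{41}\right) \frac{1}{11514} = -7608 + \left(7857 - \frac{3}{41}\right) \frac{1}{11514} = -7608 + \frac{322134}{41} \cdot \frac{1}{11514} = -7608 + \frac{53689}{78679} = - \frac{598536143}{78679}$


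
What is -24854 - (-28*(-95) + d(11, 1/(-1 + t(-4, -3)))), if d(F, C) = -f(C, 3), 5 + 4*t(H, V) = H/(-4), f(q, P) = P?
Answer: -27511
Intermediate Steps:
t(H, V) = -5/4 - H/16 (t(H, V) = -5/4 + (H/(-4))/4 = -5/4 + (H*(-¼))/4 = -5/4 + (-H/4)/4 = -5/4 - H/16)
d(F, C) = -3 (d(F, C) = -1*3 = -3)
-24854 - (-28*(-95) + d(11, 1/(-1 + t(-4, -3)))) = -24854 - (-28*(-95) - 3) = -24854 - (2660 - 3) = -24854 - 1*2657 = -24854 - 2657 = -27511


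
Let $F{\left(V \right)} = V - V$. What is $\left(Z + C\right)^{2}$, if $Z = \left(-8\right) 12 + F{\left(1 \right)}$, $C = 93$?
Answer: $9$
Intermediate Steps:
$F{\left(V \right)} = 0$
$Z = -96$ ($Z = \left(-8\right) 12 + 0 = -96 + 0 = -96$)
$\left(Z + C\right)^{2} = \left(-96 + 93\right)^{2} = \left(-3\right)^{2} = 9$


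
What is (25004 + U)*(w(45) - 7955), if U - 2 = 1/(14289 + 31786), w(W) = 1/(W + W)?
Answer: -824881679191999/4146750 ≈ -1.9892e+8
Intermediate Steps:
w(W) = 1/(2*W)
U = 92151/46075 (U = 2 + 1/(14289 + 31786) = 2 + 1/46075 = 92151/46075 ≈ 2.0000)
(25004 + U)*(w(45) - 7955) = (25004 + 92151/46075)*((1/2)/45 - 7955) = 1152151451*((1/2)*(1/45) - 7955)/46075 = 1152151451*(1/90 - 7955)/46075 = (1152151451/46075)*(-715949/90) = -824881679191999/4146750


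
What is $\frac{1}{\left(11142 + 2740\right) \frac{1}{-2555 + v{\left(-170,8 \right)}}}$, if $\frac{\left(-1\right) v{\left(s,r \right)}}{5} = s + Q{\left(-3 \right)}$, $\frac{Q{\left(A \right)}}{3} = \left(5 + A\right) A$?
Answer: $- \frac{1615}{13882} \approx -0.11634$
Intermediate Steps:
$Q{\left(A \right)} = 3 A \left(5 + A\right)$ ($Q{\left(A \right)} = 3 \left(5 + A\right) A = 3 A \left(5 + A\right)$)
$v{\left(s,r \right)} = 90 - 5 s$ ($v{\left(s,r \right)} = - 5 \left(s + 3 \left(-3\right) \left(5 - 3\right)\right) = - 5 \left(s + 3 \left(-3\right) 2\right) = - 5 \left(s - 18\right) = - 5 \left(-18 + s\right) = 90 - 5 s$)
$\frac{1}{\left(11142 + 2740\right) \frac{1}{-2555 + v{\left(-170,8 \right)}}} = \frac{1}{\left(11142 + 2740\right) \frac{1}{-2555 + \left(90 - -850\right)}} = \frac{1}{13882 \frac{1}{-2555 + \left(90 + 850\right)}} = \frac{1}{13882 \frac{1}{-2555 + 940}} = \frac{1}{13882 \frac{1}{-1615}} = \frac{1}{13882 \left(- \frac{1}{1615}\right)} = \frac{1}{- \frac{13882}{1615}} = - \frac{1615}{13882}$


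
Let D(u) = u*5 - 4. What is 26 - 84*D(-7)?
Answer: 3302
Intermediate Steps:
D(u) = -4 + 5*u (D(u) = 5*u - 4 = -4 + 5*u)
26 - 84*D(-7) = 26 - 84*(-4 + 5*(-7)) = 26 - 84*(-4 - 35) = 26 - 84*(-39) = 26 + 3276 = 3302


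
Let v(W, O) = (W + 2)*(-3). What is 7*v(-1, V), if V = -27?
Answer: -21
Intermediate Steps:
v(W, O) = -6 - 3*W (v(W, O) = (2 + W)*(-3) = -6 - 3*W)
7*v(-1, V) = 7*(-6 - 3*(-1)) = 7*(-6 + 3) = 7*(-3) = -21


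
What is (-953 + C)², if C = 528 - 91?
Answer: 266256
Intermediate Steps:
C = 437
(-953 + C)² = (-953 + 437)² = (-516)² = 266256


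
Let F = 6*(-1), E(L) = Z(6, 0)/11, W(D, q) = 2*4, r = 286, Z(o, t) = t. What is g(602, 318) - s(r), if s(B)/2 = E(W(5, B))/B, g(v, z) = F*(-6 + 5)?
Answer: 6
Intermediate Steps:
W(D, q) = 8
E(L) = 0 (E(L) = 0/11 = 0*(1/11) = 0)
F = -6
g(v, z) = 6 (g(v, z) = -6*(-6 + 5) = -6*(-1) = 6)
s(B) = 0 (s(B) = 2*(0/B) = 2*0 = 0)
g(602, 318) - s(r) = 6 - 1*0 = 6 + 0 = 6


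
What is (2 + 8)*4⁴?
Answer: 2560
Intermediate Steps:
(2 + 8)*4⁴ = 10*256 = 2560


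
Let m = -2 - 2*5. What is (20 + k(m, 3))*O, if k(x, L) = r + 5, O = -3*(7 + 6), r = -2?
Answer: -897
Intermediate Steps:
O = -39 (O = -3*13 = -39)
m = -12 (m = -2 - 10 = -12)
k(x, L) = 3 (k(x, L) = -2 + 5 = 3)
(20 + k(m, 3))*O = (20 + 3)*(-39) = 23*(-39) = -897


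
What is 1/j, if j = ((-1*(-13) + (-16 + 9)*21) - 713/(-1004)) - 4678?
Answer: -1004/4830535 ≈ -0.00020784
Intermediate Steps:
j = -4830535/1004 (j = ((13 - 7*21) - 713*(-1/1004)) - 4678 = ((13 - 147) + 713/1004) - 4678 = (-134 + 713/1004) - 4678 = -133823/1004 - 4678 = -4830535/1004 ≈ -4811.3)
1/j = 1/(-4830535/1004) = -1004/4830535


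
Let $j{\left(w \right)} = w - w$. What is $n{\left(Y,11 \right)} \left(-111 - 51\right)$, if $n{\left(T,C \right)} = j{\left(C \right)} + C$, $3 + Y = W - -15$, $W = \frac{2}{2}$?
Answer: $-1782$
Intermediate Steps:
$j{\left(w \right)} = 0$
$W = 1$ ($W = 2 \cdot \frac{1}{2} = 1$)
$Y = 13$ ($Y = -3 + \left(1 - -15\right) = -3 + \left(1 + 15\right) = -3 + 16 = 13$)
$n{\left(T,C \right)} = C$ ($n{\left(T,C \right)} = 0 + C = C$)
$n{\left(Y,11 \right)} \left(-111 - 51\right) = 11 \left(-111 - 51\right) = 11 \left(-162\right) = -1782$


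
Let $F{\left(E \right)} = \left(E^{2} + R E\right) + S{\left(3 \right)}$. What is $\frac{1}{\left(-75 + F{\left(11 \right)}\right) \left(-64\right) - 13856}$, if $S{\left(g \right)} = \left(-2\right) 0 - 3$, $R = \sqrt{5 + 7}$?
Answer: $- \frac{173}{2811232} + \frac{11 \sqrt{3}}{2108424} \approx -5.2502 \cdot 10^{-5}$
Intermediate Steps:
$R = 2 \sqrt{3}$ ($R = \sqrt{12} = 2 \sqrt{3} \approx 3.4641$)
$S{\left(g \right)} = -3$ ($S{\left(g \right)} = 0 - 3 = -3$)
$F{\left(E \right)} = -3 + E^{2} + 2 E \sqrt{3}$ ($F{\left(E \right)} = \left(E^{2} + 2 \sqrt{3} E\right) - 3 = \left(E^{2} + 2 E \sqrt{3}\right) - 3 = -3 + E^{2} + 2 E \sqrt{3}$)
$\frac{1}{\left(-75 + F{\left(11 \right)}\right) \left(-64\right) - 13856} = \frac{1}{\left(-75 + \left(-3 + 11^{2} + 2 \cdot 11 \sqrt{3}\right)\right) \left(-64\right) - 13856} = \frac{1}{\left(-75 + \left(-3 + 121 + 22 \sqrt{3}\right)\right) \left(-64\right) - 13856} = \frac{1}{\left(-75 + \left(118 + 22 \sqrt{3}\right)\right) \left(-64\right) - 13856} = \frac{1}{\left(43 + 22 \sqrt{3}\right) \left(-64\right) - 13856} = \frac{1}{\left(-2752 - 1408 \sqrt{3}\right) - 13856} = \frac{1}{-16608 - 1408 \sqrt{3}}$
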